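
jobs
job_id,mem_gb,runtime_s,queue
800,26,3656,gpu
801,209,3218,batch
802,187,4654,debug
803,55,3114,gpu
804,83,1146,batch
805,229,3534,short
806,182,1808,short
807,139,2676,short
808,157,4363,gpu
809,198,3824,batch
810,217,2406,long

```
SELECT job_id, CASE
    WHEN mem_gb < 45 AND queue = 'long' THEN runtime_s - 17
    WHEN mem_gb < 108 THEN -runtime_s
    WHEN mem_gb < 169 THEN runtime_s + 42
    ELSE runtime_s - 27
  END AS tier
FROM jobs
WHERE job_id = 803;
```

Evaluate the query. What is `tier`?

job_id = 803: mem_gb=55, runtime_s=3114, queue=gpu.
mem_gb < 45 AND queue = 'long' → false
mem_gb < 108 → true → -3114

-3114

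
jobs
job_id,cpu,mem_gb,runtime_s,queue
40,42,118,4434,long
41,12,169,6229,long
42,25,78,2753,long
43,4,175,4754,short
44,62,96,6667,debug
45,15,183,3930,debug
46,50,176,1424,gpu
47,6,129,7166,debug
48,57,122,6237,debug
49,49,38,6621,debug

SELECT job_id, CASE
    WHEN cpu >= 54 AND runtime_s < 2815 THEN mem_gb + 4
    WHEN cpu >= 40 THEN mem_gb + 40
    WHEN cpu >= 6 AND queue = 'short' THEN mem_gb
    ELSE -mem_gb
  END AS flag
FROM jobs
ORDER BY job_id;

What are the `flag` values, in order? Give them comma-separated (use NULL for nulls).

158, -169, -78, -175, 136, -183, 216, -129, 162, 78

job_id=40: cpu >= 40 → 158
job_id=41: ELSE → -169
job_id=42: ELSE → -78
job_id=43: ELSE → -175
job_id=44: cpu >= 40 → 136
job_id=45: ELSE → -183
job_id=46: cpu >= 40 → 216
job_id=47: ELSE → -129
job_id=48: cpu >= 40 → 162
job_id=49: cpu >= 40 → 78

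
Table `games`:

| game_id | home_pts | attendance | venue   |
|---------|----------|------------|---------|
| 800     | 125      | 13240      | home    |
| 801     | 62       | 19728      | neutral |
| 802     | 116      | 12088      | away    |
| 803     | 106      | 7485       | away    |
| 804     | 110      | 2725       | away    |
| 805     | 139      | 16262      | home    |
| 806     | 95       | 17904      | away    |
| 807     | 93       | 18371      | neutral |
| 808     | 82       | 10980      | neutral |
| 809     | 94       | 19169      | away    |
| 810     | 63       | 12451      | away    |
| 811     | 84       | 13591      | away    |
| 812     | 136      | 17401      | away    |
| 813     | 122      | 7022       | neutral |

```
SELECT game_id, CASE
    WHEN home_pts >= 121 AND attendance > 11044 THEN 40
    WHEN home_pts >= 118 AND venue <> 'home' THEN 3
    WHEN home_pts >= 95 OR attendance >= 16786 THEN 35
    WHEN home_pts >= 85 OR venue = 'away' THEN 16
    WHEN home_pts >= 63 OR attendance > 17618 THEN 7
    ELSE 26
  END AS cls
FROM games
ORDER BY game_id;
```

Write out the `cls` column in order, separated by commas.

40, 35, 35, 35, 35, 40, 35, 35, 7, 35, 16, 16, 40, 3

game_id=800: home_pts >= 121 AND attendance > 11044 → 40
game_id=801: home_pts >= 95 OR attendance >= 16786 → 35
game_id=802: home_pts >= 95 OR attendance >= 16786 → 35
game_id=803: home_pts >= 95 OR attendance >= 16786 → 35
game_id=804: home_pts >= 95 OR attendance >= 16786 → 35
game_id=805: home_pts >= 121 AND attendance > 11044 → 40
game_id=806: home_pts >= 95 OR attendance >= 16786 → 35
game_id=807: home_pts >= 95 OR attendance >= 16786 → 35
game_id=808: home_pts >= 63 OR attendance > 17618 → 7
game_id=809: home_pts >= 95 OR attendance >= 16786 → 35
game_id=810: home_pts >= 85 OR venue = 'away' → 16
game_id=811: home_pts >= 85 OR venue = 'away' → 16
game_id=812: home_pts >= 121 AND attendance > 11044 → 40
game_id=813: home_pts >= 118 AND venue <> 'home' → 3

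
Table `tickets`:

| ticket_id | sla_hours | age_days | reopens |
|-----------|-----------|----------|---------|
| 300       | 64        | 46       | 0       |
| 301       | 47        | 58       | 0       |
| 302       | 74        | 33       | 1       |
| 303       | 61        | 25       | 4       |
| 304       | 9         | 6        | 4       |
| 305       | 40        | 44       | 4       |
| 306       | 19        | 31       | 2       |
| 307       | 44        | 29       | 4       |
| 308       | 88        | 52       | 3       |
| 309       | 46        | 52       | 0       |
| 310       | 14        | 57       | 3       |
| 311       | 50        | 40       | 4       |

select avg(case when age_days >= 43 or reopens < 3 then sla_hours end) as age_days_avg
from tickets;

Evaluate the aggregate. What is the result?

49

ticket_id=300: ✓ → 64
ticket_id=301: ✓ → 47
ticket_id=302: ✓ → 74
ticket_id=303: ✗
ticket_id=304: ✗
ticket_id=305: ✓ → 40
ticket_id=306: ✓ → 19
ticket_id=307: ✗
ticket_id=308: ✓ → 88
ticket_id=309: ✓ → 46
ticket_id=310: ✓ → 14
ticket_id=311: ✗
age_days_avg = (64 + 47 + 74 + 40 + 19 + 88 + 46 + 14) / 8 = 49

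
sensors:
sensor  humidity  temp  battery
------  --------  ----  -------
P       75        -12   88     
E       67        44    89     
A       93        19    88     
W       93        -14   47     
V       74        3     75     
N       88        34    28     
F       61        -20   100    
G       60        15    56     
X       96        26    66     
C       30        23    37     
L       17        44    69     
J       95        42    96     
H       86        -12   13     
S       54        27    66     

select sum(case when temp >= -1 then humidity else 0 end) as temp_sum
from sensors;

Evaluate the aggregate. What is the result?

674

sensor=P: ✗
sensor=E: ✓ → 67
sensor=A: ✓ → 93
sensor=W: ✗
sensor=V: ✓ → 74
sensor=N: ✓ → 88
sensor=F: ✗
sensor=G: ✓ → 60
sensor=X: ✓ → 96
sensor=C: ✓ → 30
sensor=L: ✓ → 17
sensor=J: ✓ → 95
sensor=H: ✗
sensor=S: ✓ → 54
temp_sum = 67 + 93 + 74 + 88 + 60 + 96 + 30 + 17 + 95 + 54 = 674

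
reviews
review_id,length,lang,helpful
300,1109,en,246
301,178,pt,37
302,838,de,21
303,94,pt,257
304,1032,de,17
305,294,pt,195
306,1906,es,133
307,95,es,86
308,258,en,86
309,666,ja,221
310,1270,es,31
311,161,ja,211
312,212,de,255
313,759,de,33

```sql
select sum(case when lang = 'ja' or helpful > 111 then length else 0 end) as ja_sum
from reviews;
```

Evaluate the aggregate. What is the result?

review_id=300: ✓ → 1109
review_id=301: ✗
review_id=302: ✗
review_id=303: ✓ → 94
review_id=304: ✗
review_id=305: ✓ → 294
review_id=306: ✓ → 1906
review_id=307: ✗
review_id=308: ✗
review_id=309: ✓ → 666
review_id=310: ✗
review_id=311: ✓ → 161
review_id=312: ✓ → 212
review_id=313: ✗
ja_sum = 1109 + 94 + 294 + 1906 + 666 + 161 + 212 = 4442

4442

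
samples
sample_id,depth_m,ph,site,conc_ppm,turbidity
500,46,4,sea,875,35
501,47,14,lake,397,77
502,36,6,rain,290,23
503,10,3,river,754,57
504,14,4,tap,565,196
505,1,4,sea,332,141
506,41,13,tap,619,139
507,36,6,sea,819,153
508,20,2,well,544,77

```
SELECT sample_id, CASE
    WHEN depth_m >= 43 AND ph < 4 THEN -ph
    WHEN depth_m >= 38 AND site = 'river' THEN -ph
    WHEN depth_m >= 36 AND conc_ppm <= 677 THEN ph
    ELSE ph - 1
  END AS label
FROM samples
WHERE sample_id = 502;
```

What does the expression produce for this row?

6

sample_id = 502: depth_m=36, ph=6, site=rain, conc_ppm=290, turbidity=23.
depth_m >= 43 AND ph < 4 → false
depth_m >= 38 AND site = 'river' → false
depth_m >= 36 AND conc_ppm <= 677 → true → 6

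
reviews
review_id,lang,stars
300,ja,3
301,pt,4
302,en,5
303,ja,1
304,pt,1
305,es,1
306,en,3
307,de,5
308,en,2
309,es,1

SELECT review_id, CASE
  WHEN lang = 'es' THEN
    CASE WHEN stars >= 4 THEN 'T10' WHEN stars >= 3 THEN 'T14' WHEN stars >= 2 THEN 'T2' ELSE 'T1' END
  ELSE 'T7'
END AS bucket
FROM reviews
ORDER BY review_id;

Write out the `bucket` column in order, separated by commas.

T7, T7, T7, T7, T7, T1, T7, T7, T7, T1

review_id=300: lang='ja' → outer ELSE → T7
review_id=301: lang='pt' → outer ELSE → T7
review_id=302: lang='en' → outer ELSE → T7
review_id=303: lang='ja' → outer ELSE → T7
review_id=304: lang='pt' → outer ELSE → T7
review_id=305: lang='es' → inner[ELSE] → T1
review_id=306: lang='en' → outer ELSE → T7
review_id=307: lang='de' → outer ELSE → T7
review_id=308: lang='en' → outer ELSE → T7
review_id=309: lang='es' → inner[ELSE] → T1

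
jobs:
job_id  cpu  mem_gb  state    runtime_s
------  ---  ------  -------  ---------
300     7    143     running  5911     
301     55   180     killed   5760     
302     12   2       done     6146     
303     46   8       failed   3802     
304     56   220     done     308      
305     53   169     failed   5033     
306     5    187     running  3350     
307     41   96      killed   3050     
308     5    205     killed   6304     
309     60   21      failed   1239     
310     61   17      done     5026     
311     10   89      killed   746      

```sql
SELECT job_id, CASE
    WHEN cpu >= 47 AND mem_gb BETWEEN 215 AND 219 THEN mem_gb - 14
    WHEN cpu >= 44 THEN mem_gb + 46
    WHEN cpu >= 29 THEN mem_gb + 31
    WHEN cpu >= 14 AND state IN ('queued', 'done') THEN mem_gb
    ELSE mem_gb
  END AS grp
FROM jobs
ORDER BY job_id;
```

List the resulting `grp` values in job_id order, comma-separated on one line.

143, 226, 2, 54, 266, 215, 187, 127, 205, 67, 63, 89

job_id=300: ELSE → 143
job_id=301: cpu >= 44 → 226
job_id=302: ELSE → 2
job_id=303: cpu >= 44 → 54
job_id=304: cpu >= 44 → 266
job_id=305: cpu >= 44 → 215
job_id=306: ELSE → 187
job_id=307: cpu >= 29 → 127
job_id=308: ELSE → 205
job_id=309: cpu >= 44 → 67
job_id=310: cpu >= 44 → 63
job_id=311: ELSE → 89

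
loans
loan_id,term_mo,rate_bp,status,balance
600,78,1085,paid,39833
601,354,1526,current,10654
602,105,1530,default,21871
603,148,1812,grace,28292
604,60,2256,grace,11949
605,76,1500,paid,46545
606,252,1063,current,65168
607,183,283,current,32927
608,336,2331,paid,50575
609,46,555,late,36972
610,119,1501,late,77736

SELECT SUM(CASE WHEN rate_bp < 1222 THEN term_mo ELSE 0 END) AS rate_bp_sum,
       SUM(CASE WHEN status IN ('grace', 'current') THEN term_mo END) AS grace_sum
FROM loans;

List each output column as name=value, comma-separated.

rate_bp_sum=559, grace_sum=997

[rate_bp_sum: rate_bp < 1222]
loan_id=600: ✓ → 78
loan_id=601: ✗
loan_id=602: ✗
loan_id=603: ✗
loan_id=604: ✗
loan_id=605: ✗
loan_id=606: ✓ → 252
loan_id=607: ✓ → 183
loan_id=608: ✗
loan_id=609: ✓ → 46
loan_id=610: ✗
rate_bp_sum = 78 + 252 + 183 + 46 = 559
—
[grace_sum: status IN ('grace', 'current')]
loan_id=600: ✗
loan_id=601: ✓ → 354
loan_id=602: ✗
loan_id=603: ✓ → 148
loan_id=604: ✓ → 60
loan_id=605: ✗
loan_id=606: ✓ → 252
loan_id=607: ✓ → 183
loan_id=608: ✗
loan_id=609: ✗
loan_id=610: ✗
grace_sum = 354 + 148 + 60 + 252 + 183 = 997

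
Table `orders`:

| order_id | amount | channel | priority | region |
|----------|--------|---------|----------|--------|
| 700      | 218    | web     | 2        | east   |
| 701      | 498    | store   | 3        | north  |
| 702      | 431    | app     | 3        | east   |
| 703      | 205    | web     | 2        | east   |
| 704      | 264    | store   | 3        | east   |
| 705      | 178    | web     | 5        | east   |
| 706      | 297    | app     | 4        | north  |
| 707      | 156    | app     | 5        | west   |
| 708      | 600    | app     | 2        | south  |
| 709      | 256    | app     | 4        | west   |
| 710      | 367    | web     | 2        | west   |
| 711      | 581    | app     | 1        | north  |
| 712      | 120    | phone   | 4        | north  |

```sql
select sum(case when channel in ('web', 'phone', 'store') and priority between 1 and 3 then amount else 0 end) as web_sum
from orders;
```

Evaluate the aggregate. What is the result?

1552

order_id=700: ✓ → 218
order_id=701: ✓ → 498
order_id=702: ✗
order_id=703: ✓ → 205
order_id=704: ✓ → 264
order_id=705: ✗
order_id=706: ✗
order_id=707: ✗
order_id=708: ✗
order_id=709: ✗
order_id=710: ✓ → 367
order_id=711: ✗
order_id=712: ✗
web_sum = 218 + 498 + 205 + 264 + 367 = 1552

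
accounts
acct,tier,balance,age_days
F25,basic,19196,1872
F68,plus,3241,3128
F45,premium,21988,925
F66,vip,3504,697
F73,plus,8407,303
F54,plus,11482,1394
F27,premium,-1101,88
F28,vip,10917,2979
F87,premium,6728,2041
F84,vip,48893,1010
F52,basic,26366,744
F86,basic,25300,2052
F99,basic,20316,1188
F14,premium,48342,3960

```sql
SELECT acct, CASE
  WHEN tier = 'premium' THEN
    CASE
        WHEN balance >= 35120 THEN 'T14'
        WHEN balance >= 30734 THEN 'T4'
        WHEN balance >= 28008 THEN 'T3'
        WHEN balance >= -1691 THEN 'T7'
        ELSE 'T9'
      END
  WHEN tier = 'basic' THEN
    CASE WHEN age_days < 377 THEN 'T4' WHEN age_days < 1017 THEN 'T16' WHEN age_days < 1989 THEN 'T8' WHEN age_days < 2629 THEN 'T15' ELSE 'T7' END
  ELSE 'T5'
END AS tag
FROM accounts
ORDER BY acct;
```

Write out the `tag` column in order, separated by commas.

acct=F14: tier='premium' → inner[balance >= 35120] → T14
acct=F25: tier='basic' → inner[age_days < 1989] → T8
acct=F27: tier='premium' → inner[balance >= -1691] → T7
acct=F28: tier='vip' → outer ELSE → T5
acct=F45: tier='premium' → inner[balance >= -1691] → T7
acct=F52: tier='basic' → inner[age_days < 1017] → T16
acct=F54: tier='plus' → outer ELSE → T5
acct=F66: tier='vip' → outer ELSE → T5
acct=F68: tier='plus' → outer ELSE → T5
acct=F73: tier='plus' → outer ELSE → T5
acct=F84: tier='vip' → outer ELSE → T5
acct=F86: tier='basic' → inner[age_days < 2629] → T15
acct=F87: tier='premium' → inner[balance >= -1691] → T7
acct=F99: tier='basic' → inner[age_days < 1989] → T8

T14, T8, T7, T5, T7, T16, T5, T5, T5, T5, T5, T15, T7, T8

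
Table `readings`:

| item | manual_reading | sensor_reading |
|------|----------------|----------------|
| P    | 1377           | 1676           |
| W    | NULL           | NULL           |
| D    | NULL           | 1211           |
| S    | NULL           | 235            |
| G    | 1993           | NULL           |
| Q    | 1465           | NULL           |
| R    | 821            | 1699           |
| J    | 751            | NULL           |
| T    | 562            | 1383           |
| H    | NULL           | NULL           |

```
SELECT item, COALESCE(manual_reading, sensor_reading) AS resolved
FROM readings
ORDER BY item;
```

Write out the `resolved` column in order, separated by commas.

1211, 1993, NULL, 751, 1377, 1465, 821, 235, 562, NULL

item=D: manual_reading=NULL, sensor_reading=1211 → 1211
item=G: manual_reading=1993 → 1993
item=H: manual_reading=NULL, sensor_reading=NULL (all NULL) → NULL
item=J: manual_reading=751 → 751
item=P: manual_reading=1377 → 1377
item=Q: manual_reading=1465 → 1465
item=R: manual_reading=821 → 821
item=S: manual_reading=NULL, sensor_reading=235 → 235
item=T: manual_reading=562 → 562
item=W: manual_reading=NULL, sensor_reading=NULL (all NULL) → NULL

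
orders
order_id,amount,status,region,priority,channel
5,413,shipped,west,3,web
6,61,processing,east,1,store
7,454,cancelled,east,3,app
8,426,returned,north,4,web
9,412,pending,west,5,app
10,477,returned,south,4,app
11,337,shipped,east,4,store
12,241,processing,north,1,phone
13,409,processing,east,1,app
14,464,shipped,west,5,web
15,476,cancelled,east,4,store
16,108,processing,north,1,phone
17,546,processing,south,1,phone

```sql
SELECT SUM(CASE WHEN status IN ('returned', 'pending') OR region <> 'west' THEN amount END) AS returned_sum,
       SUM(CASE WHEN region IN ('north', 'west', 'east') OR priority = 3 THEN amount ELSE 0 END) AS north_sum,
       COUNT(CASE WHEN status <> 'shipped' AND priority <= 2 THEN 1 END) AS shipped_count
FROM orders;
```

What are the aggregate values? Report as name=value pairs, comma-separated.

[returned_sum: status IN ('returned', 'pending') OR region <> 'west']
order_id=5: ✗
order_id=6: ✓ → 61
order_id=7: ✓ → 454
order_id=8: ✓ → 426
order_id=9: ✓ → 412
order_id=10: ✓ → 477
order_id=11: ✓ → 337
order_id=12: ✓ → 241
order_id=13: ✓ → 409
order_id=14: ✗
order_id=15: ✓ → 476
order_id=16: ✓ → 108
order_id=17: ✓ → 546
returned_sum = 61 + 454 + 426 + 412 + 477 + 337 + 241 + 409 + 476 + 108 + 546 = 3947
—
[north_sum: region IN ('north', 'west', 'east') OR priority = 3]
order_id=5: ✓ → 413
order_id=6: ✓ → 61
order_id=7: ✓ → 454
order_id=8: ✓ → 426
order_id=9: ✓ → 412
order_id=10: ✗
order_id=11: ✓ → 337
order_id=12: ✓ → 241
order_id=13: ✓ → 409
order_id=14: ✓ → 464
order_id=15: ✓ → 476
order_id=16: ✓ → 108
order_id=17: ✗
north_sum = 413 + 61 + 454 + 426 + 412 + 337 + 241 + 409 + 464 + 476 + 108 = 3801
—
[shipped_count: status <> 'shipped' AND priority <= 2]
order_id=5: ✗
order_id=6: ✓ → 1
order_id=7: ✗
order_id=8: ✗
order_id=9: ✗
order_id=10: ✗
order_id=11: ✗
order_id=12: ✓ → 1
order_id=13: ✓ → 1
order_id=14: ✗
order_id=15: ✗
order_id=16: ✓ → 1
order_id=17: ✓ → 1
shipped_count = COUNT(1, 1, 1, 1, 1) = 5

returned_sum=3947, north_sum=3801, shipped_count=5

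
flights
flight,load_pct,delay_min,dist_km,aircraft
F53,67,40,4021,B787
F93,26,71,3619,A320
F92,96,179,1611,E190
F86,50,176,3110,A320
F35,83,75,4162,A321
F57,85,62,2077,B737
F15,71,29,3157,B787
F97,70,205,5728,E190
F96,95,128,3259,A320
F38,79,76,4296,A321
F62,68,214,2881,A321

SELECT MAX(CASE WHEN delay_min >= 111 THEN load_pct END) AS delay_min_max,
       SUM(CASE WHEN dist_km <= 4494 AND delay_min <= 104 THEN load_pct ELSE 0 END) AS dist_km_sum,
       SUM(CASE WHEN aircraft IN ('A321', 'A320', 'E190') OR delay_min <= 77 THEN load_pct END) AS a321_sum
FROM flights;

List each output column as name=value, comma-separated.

[delay_min_max: delay_min >= 111]
flight=F53: ✗
flight=F93: ✗
flight=F92: ✓ → 96
flight=F86: ✓ → 50
flight=F35: ✗
flight=F57: ✗
flight=F15: ✗
flight=F97: ✓ → 70
flight=F96: ✓ → 95
flight=F38: ✗
flight=F62: ✓ → 68
delay_min_max = MAX(96, 50, 70, 95, 68) = 96
—
[dist_km_sum: dist_km <= 4494 AND delay_min <= 104]
flight=F53: ✓ → 67
flight=F93: ✓ → 26
flight=F92: ✗
flight=F86: ✗
flight=F35: ✓ → 83
flight=F57: ✓ → 85
flight=F15: ✓ → 71
flight=F97: ✗
flight=F96: ✗
flight=F38: ✓ → 79
flight=F62: ✗
dist_km_sum = 67 + 26 + 83 + 85 + 71 + 79 = 411
—
[a321_sum: aircraft IN ('A321', 'A320', 'E190') OR delay_min <= 77]
flight=F53: ✓ → 67
flight=F93: ✓ → 26
flight=F92: ✓ → 96
flight=F86: ✓ → 50
flight=F35: ✓ → 83
flight=F57: ✓ → 85
flight=F15: ✓ → 71
flight=F97: ✓ → 70
flight=F96: ✓ → 95
flight=F38: ✓ → 79
flight=F62: ✓ → 68
a321_sum = 67 + 26 + 96 + 50 + 83 + 85 + 71 + 70 + 95 + 79 + 68 = 790

delay_min_max=96, dist_km_sum=411, a321_sum=790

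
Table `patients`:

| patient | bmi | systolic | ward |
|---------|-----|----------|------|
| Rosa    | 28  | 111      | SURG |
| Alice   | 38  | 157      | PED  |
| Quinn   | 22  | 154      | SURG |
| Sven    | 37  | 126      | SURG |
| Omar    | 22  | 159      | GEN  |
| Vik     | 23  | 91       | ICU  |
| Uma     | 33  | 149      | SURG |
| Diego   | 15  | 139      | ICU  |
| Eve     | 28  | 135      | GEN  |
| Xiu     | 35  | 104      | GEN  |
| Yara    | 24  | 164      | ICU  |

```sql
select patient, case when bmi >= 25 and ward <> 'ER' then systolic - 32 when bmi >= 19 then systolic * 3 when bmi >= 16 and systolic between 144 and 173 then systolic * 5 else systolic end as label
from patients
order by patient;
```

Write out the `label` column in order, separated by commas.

patient=Alice: bmi >= 25 and ward <> 'ER' → 125
patient=Diego: ELSE → 139
patient=Eve: bmi >= 25 and ward <> 'ER' → 103
patient=Omar: bmi >= 19 → 477
patient=Quinn: bmi >= 19 → 462
patient=Rosa: bmi >= 25 and ward <> 'ER' → 79
patient=Sven: bmi >= 25 and ward <> 'ER' → 94
patient=Uma: bmi >= 25 and ward <> 'ER' → 117
patient=Vik: bmi >= 19 → 273
patient=Xiu: bmi >= 25 and ward <> 'ER' → 72
patient=Yara: bmi >= 19 → 492

125, 139, 103, 477, 462, 79, 94, 117, 273, 72, 492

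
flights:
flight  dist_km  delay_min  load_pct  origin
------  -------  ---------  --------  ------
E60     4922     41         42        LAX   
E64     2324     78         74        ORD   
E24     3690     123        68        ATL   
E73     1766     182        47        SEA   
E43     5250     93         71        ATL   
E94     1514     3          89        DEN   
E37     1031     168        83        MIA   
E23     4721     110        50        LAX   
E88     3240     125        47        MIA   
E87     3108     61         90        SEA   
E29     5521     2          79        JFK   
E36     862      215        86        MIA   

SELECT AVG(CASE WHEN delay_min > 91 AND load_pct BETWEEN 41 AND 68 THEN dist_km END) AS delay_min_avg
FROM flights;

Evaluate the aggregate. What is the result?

3354.25

flight=E60: ✗
flight=E64: ✗
flight=E24: ✓ → 3690
flight=E73: ✓ → 1766
flight=E43: ✗
flight=E94: ✗
flight=E37: ✗
flight=E23: ✓ → 4721
flight=E88: ✓ → 3240
flight=E87: ✗
flight=E29: ✗
flight=E36: ✗
delay_min_avg = (3690 + 1766 + 4721 + 3240) / 4 = 3354.25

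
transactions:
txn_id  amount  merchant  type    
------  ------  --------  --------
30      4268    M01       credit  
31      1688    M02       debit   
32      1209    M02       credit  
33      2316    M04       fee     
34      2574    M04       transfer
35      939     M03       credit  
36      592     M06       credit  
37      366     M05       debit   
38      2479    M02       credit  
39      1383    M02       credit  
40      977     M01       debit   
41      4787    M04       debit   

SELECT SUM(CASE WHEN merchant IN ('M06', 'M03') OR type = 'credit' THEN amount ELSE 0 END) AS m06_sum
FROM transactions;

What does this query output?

txn_id=30: ✓ → 4268
txn_id=31: ✗
txn_id=32: ✓ → 1209
txn_id=33: ✗
txn_id=34: ✗
txn_id=35: ✓ → 939
txn_id=36: ✓ → 592
txn_id=37: ✗
txn_id=38: ✓ → 2479
txn_id=39: ✓ → 1383
txn_id=40: ✗
txn_id=41: ✗
m06_sum = 4268 + 1209 + 939 + 592 + 2479 + 1383 = 10870

10870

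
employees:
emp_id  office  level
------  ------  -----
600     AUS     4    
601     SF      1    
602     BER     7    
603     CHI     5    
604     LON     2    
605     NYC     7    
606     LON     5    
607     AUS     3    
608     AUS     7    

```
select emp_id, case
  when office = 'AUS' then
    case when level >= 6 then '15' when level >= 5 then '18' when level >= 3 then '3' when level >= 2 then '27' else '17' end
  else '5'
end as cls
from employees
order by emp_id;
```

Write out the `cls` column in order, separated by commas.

3, 5, 5, 5, 5, 5, 5, 3, 15

emp_id=600: office='AUS' → inner[level >= 3] → 3
emp_id=601: office='SF' → outer ELSE → 5
emp_id=602: office='BER' → outer ELSE → 5
emp_id=603: office='CHI' → outer ELSE → 5
emp_id=604: office='LON' → outer ELSE → 5
emp_id=605: office='NYC' → outer ELSE → 5
emp_id=606: office='LON' → outer ELSE → 5
emp_id=607: office='AUS' → inner[level >= 3] → 3
emp_id=608: office='AUS' → inner[level >= 6] → 15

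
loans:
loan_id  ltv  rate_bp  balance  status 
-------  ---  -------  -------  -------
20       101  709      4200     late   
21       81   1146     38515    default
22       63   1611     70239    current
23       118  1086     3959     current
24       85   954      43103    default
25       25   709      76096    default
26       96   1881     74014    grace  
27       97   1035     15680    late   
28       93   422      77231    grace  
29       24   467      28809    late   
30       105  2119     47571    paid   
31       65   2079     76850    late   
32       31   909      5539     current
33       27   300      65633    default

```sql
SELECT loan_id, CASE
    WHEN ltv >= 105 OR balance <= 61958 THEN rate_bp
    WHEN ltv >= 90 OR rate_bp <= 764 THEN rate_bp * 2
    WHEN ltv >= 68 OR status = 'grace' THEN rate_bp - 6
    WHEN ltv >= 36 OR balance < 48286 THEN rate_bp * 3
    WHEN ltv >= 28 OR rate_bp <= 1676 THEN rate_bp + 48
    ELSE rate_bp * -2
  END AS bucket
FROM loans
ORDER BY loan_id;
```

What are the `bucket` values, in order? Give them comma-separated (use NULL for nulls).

709, 1146, 4833, 1086, 954, 1418, 3762, 1035, 844, 467, 2119, 6237, 909, 600

loan_id=20: ltv >= 105 OR balance <= 61958 → 709
loan_id=21: ltv >= 105 OR balance <= 61958 → 1146
loan_id=22: ltv >= 36 OR balance < 48286 → 4833
loan_id=23: ltv >= 105 OR balance <= 61958 → 1086
loan_id=24: ltv >= 105 OR balance <= 61958 → 954
loan_id=25: ltv >= 90 OR rate_bp <= 764 → 1418
loan_id=26: ltv >= 90 OR rate_bp <= 764 → 3762
loan_id=27: ltv >= 105 OR balance <= 61958 → 1035
loan_id=28: ltv >= 90 OR rate_bp <= 764 → 844
loan_id=29: ltv >= 105 OR balance <= 61958 → 467
loan_id=30: ltv >= 105 OR balance <= 61958 → 2119
loan_id=31: ltv >= 36 OR balance < 48286 → 6237
loan_id=32: ltv >= 105 OR balance <= 61958 → 909
loan_id=33: ltv >= 90 OR rate_bp <= 764 → 600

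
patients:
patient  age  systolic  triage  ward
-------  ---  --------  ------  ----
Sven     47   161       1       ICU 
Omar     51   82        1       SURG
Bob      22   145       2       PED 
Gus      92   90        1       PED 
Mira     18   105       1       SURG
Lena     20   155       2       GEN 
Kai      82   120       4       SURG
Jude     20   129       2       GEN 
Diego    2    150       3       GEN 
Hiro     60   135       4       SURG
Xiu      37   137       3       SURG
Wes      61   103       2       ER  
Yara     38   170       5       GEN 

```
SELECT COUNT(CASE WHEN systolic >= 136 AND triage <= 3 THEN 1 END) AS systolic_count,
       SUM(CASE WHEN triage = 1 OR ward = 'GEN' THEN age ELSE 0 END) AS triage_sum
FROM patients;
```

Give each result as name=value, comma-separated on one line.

systolic_count=5, triage_sum=288

[systolic_count: systolic >= 136 AND triage <= 3]
patient=Sven: ✓ → 1
patient=Omar: ✗
patient=Bob: ✓ → 1
patient=Gus: ✗
patient=Mira: ✗
patient=Lena: ✓ → 1
patient=Kai: ✗
patient=Jude: ✗
patient=Diego: ✓ → 1
patient=Hiro: ✗
patient=Xiu: ✓ → 1
patient=Wes: ✗
patient=Yara: ✗
systolic_count = COUNT(1, 1, 1, 1, 1) = 5
—
[triage_sum: triage = 1 OR ward = 'GEN']
patient=Sven: ✓ → 47
patient=Omar: ✓ → 51
patient=Bob: ✗
patient=Gus: ✓ → 92
patient=Mira: ✓ → 18
patient=Lena: ✓ → 20
patient=Kai: ✗
patient=Jude: ✓ → 20
patient=Diego: ✓ → 2
patient=Hiro: ✗
patient=Xiu: ✗
patient=Wes: ✗
patient=Yara: ✓ → 38
triage_sum = 47 + 51 + 92 + 18 + 20 + 20 + 2 + 38 = 288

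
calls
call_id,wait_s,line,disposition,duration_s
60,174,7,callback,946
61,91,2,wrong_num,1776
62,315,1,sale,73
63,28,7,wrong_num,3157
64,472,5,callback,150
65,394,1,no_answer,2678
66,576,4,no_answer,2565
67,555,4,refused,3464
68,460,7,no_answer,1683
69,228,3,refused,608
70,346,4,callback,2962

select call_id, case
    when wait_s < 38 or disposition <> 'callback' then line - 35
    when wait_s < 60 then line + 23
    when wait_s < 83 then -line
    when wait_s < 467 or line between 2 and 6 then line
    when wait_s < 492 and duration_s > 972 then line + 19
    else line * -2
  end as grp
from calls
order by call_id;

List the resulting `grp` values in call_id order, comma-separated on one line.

call_id=60: wait_s < 467 or line between 2 and 6 → 7
call_id=61: wait_s < 38 or disposition <> 'callback' → -33
call_id=62: wait_s < 38 or disposition <> 'callback' → -34
call_id=63: wait_s < 38 or disposition <> 'callback' → -28
call_id=64: wait_s < 467 or line between 2 and 6 → 5
call_id=65: wait_s < 38 or disposition <> 'callback' → -34
call_id=66: wait_s < 38 or disposition <> 'callback' → -31
call_id=67: wait_s < 38 or disposition <> 'callback' → -31
call_id=68: wait_s < 38 or disposition <> 'callback' → -28
call_id=69: wait_s < 38 or disposition <> 'callback' → -32
call_id=70: wait_s < 467 or line between 2 and 6 → 4

7, -33, -34, -28, 5, -34, -31, -31, -28, -32, 4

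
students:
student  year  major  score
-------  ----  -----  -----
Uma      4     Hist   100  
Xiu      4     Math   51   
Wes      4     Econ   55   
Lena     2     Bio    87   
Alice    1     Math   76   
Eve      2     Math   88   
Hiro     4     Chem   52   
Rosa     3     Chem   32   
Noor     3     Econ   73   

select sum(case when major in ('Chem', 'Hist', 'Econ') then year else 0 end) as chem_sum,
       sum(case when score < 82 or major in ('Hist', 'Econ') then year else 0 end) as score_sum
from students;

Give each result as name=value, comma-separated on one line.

[chem_sum: major in ('Chem', 'Hist', 'Econ')]
student=Uma: ✓ → 4
student=Xiu: ✗
student=Wes: ✓ → 4
student=Lena: ✗
student=Alice: ✗
student=Eve: ✗
student=Hiro: ✓ → 4
student=Rosa: ✓ → 3
student=Noor: ✓ → 3
chem_sum = 4 + 4 + 4 + 3 + 3 = 18
—
[score_sum: score < 82 or major in ('Hist', 'Econ')]
student=Uma: ✓ → 4
student=Xiu: ✓ → 4
student=Wes: ✓ → 4
student=Lena: ✗
student=Alice: ✓ → 1
student=Eve: ✗
student=Hiro: ✓ → 4
student=Rosa: ✓ → 3
student=Noor: ✓ → 3
score_sum = 4 + 4 + 4 + 1 + 4 + 3 + 3 = 23

chem_sum=18, score_sum=23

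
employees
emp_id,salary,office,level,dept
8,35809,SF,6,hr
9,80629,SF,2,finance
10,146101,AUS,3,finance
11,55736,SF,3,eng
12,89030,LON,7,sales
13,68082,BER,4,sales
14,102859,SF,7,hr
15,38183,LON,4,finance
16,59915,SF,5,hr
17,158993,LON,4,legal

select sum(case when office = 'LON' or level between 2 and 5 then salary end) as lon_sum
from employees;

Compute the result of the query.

696669

emp_id=8: ✗
emp_id=9: ✓ → 80629
emp_id=10: ✓ → 146101
emp_id=11: ✓ → 55736
emp_id=12: ✓ → 89030
emp_id=13: ✓ → 68082
emp_id=14: ✗
emp_id=15: ✓ → 38183
emp_id=16: ✓ → 59915
emp_id=17: ✓ → 158993
lon_sum = 80629 + 146101 + 55736 + 89030 + 68082 + 38183 + 59915 + 158993 = 696669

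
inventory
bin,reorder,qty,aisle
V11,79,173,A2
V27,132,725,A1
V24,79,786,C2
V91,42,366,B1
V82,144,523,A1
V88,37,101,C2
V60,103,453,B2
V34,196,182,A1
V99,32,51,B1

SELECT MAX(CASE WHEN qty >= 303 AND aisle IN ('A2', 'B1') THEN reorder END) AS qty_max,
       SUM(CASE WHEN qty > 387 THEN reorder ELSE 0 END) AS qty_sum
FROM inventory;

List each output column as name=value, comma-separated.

[qty_max: qty >= 303 AND aisle IN ('A2', 'B1')]
bin=V11: ✗
bin=V27: ✗
bin=V24: ✗
bin=V91: ✓ → 42
bin=V82: ✗
bin=V88: ✗
bin=V60: ✗
bin=V34: ✗
bin=V99: ✗
qty_max = MAX(42) = 42
—
[qty_sum: qty > 387]
bin=V11: ✗
bin=V27: ✓ → 132
bin=V24: ✓ → 79
bin=V91: ✗
bin=V82: ✓ → 144
bin=V88: ✗
bin=V60: ✓ → 103
bin=V34: ✗
bin=V99: ✗
qty_sum = 132 + 79 + 144 + 103 = 458

qty_max=42, qty_sum=458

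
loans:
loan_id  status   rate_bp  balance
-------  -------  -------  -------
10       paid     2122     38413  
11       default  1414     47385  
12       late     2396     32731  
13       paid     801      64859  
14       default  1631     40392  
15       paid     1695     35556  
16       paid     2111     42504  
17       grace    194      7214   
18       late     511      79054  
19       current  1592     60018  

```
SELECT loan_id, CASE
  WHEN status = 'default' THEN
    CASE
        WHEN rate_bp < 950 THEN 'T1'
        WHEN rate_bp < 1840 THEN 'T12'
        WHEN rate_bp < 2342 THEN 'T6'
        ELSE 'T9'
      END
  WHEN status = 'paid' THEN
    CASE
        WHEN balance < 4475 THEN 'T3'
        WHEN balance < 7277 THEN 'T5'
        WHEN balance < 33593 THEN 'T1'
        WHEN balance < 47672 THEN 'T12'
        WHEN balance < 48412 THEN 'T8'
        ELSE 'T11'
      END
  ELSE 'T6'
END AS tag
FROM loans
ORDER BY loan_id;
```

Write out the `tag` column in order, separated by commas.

T12, T12, T6, T11, T12, T12, T12, T6, T6, T6

loan_id=10: status='paid' → inner[balance < 47672] → T12
loan_id=11: status='default' → inner[rate_bp < 1840] → T12
loan_id=12: status='late' → outer ELSE → T6
loan_id=13: status='paid' → inner[ELSE] → T11
loan_id=14: status='default' → inner[rate_bp < 1840] → T12
loan_id=15: status='paid' → inner[balance < 47672] → T12
loan_id=16: status='paid' → inner[balance < 47672] → T12
loan_id=17: status='grace' → outer ELSE → T6
loan_id=18: status='late' → outer ELSE → T6
loan_id=19: status='current' → outer ELSE → T6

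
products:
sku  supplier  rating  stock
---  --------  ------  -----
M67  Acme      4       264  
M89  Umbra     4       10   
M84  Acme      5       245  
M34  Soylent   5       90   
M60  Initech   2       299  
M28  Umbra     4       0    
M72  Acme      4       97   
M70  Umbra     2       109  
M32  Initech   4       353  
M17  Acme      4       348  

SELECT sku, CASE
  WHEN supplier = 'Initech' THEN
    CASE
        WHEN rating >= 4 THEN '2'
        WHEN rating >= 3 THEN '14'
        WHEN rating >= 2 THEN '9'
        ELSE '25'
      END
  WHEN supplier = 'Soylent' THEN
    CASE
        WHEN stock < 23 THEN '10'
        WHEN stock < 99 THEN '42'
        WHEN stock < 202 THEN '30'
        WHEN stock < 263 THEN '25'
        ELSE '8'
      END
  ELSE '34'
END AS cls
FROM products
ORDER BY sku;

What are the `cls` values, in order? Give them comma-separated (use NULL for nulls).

sku=M17: supplier='Acme' → outer ELSE → 34
sku=M28: supplier='Umbra' → outer ELSE → 34
sku=M32: supplier='Initech' → inner[rating >= 4] → 2
sku=M34: supplier='Soylent' → inner[stock < 99] → 42
sku=M60: supplier='Initech' → inner[rating >= 2] → 9
sku=M67: supplier='Acme' → outer ELSE → 34
sku=M70: supplier='Umbra' → outer ELSE → 34
sku=M72: supplier='Acme' → outer ELSE → 34
sku=M84: supplier='Acme' → outer ELSE → 34
sku=M89: supplier='Umbra' → outer ELSE → 34

34, 34, 2, 42, 9, 34, 34, 34, 34, 34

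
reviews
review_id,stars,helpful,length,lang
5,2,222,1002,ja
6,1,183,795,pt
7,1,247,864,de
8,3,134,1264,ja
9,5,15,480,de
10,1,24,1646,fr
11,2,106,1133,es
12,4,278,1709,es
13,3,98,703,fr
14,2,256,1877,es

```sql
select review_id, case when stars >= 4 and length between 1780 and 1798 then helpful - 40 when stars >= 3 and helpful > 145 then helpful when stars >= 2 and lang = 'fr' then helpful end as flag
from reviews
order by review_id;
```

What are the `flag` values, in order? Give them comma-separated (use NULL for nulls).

review_id=5: (no match → NULL) → NULL
review_id=6: (no match → NULL) → NULL
review_id=7: (no match → NULL) → NULL
review_id=8: (no match → NULL) → NULL
review_id=9: (no match → NULL) → NULL
review_id=10: (no match → NULL) → NULL
review_id=11: (no match → NULL) → NULL
review_id=12: stars >= 3 and helpful > 145 → 278
review_id=13: stars >= 2 and lang = 'fr' → 98
review_id=14: (no match → NULL) → NULL

NULL, NULL, NULL, NULL, NULL, NULL, NULL, 278, 98, NULL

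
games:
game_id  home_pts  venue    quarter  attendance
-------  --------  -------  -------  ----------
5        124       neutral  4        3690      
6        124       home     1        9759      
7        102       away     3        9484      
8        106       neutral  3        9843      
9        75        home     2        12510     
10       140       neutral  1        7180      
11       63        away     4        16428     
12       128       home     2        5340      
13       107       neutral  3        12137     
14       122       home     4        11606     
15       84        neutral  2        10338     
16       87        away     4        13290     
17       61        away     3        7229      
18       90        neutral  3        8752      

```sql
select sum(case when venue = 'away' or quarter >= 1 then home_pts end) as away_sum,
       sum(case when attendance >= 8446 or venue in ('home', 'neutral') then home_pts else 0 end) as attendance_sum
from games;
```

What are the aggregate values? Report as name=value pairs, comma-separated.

[away_sum: venue = 'away' or quarter >= 1]
game_id=5: ✓ → 124
game_id=6: ✓ → 124
game_id=7: ✓ → 102
game_id=8: ✓ → 106
game_id=9: ✓ → 75
game_id=10: ✓ → 140
game_id=11: ✓ → 63
game_id=12: ✓ → 128
game_id=13: ✓ → 107
game_id=14: ✓ → 122
game_id=15: ✓ → 84
game_id=16: ✓ → 87
game_id=17: ✓ → 61
game_id=18: ✓ → 90
away_sum = 124 + 124 + 102 + 106 + 75 + 140 + 63 + 128 + 107 + 122 + 84 + 87 + 61 + 90 = 1413
—
[attendance_sum: attendance >= 8446 or venue in ('home', 'neutral')]
game_id=5: ✓ → 124
game_id=6: ✓ → 124
game_id=7: ✓ → 102
game_id=8: ✓ → 106
game_id=9: ✓ → 75
game_id=10: ✓ → 140
game_id=11: ✓ → 63
game_id=12: ✓ → 128
game_id=13: ✓ → 107
game_id=14: ✓ → 122
game_id=15: ✓ → 84
game_id=16: ✓ → 87
game_id=17: ✗
game_id=18: ✓ → 90
attendance_sum = 124 + 124 + 102 + 106 + 75 + 140 + 63 + 128 + 107 + 122 + 84 + 87 + 90 = 1352

away_sum=1413, attendance_sum=1352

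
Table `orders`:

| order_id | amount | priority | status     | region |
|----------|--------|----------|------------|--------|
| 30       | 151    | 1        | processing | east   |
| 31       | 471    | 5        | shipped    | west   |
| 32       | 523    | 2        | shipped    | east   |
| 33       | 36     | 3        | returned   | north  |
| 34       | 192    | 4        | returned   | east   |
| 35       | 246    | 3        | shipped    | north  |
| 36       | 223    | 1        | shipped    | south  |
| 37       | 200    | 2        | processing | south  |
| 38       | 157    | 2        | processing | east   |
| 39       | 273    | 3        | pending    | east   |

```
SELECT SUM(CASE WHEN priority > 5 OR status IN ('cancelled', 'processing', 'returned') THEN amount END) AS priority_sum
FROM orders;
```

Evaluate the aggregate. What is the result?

736

order_id=30: ✓ → 151
order_id=31: ✗
order_id=32: ✗
order_id=33: ✓ → 36
order_id=34: ✓ → 192
order_id=35: ✗
order_id=36: ✗
order_id=37: ✓ → 200
order_id=38: ✓ → 157
order_id=39: ✗
priority_sum = 151 + 36 + 192 + 200 + 157 = 736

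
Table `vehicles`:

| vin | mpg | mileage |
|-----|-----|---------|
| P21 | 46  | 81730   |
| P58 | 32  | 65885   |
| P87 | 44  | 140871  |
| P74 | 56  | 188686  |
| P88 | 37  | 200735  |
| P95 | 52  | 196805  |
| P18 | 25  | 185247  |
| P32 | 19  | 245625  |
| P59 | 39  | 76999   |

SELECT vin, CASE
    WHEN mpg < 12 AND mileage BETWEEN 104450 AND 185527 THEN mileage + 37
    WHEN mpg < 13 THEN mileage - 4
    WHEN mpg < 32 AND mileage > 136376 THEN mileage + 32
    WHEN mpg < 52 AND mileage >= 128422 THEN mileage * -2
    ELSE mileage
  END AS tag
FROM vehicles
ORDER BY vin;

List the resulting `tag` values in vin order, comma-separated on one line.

vin=P18: mpg < 32 AND mileage > 136376 → 185279
vin=P21: ELSE → 81730
vin=P32: mpg < 32 AND mileage > 136376 → 245657
vin=P58: ELSE → 65885
vin=P59: ELSE → 76999
vin=P74: ELSE → 188686
vin=P87: mpg < 52 AND mileage >= 128422 → -281742
vin=P88: mpg < 52 AND mileage >= 128422 → -401470
vin=P95: ELSE → 196805

185279, 81730, 245657, 65885, 76999, 188686, -281742, -401470, 196805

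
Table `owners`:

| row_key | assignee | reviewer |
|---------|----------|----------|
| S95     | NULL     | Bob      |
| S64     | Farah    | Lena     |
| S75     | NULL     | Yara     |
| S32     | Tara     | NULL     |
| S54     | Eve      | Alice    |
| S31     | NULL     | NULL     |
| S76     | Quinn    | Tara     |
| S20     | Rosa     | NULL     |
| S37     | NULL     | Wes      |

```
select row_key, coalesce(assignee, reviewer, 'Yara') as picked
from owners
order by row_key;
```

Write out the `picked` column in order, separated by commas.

Rosa, Yara, Tara, Wes, Eve, Farah, Yara, Quinn, Bob

row_key=S20: assignee=Rosa → Rosa
row_key=S31: assignee=NULL, reviewer=NULL, → literal Yara → Yara
row_key=S32: assignee=Tara → Tara
row_key=S37: assignee=NULL, reviewer=Wes → Wes
row_key=S54: assignee=Eve → Eve
row_key=S64: assignee=Farah → Farah
row_key=S75: assignee=NULL, reviewer=Yara → Yara
row_key=S76: assignee=Quinn → Quinn
row_key=S95: assignee=NULL, reviewer=Bob → Bob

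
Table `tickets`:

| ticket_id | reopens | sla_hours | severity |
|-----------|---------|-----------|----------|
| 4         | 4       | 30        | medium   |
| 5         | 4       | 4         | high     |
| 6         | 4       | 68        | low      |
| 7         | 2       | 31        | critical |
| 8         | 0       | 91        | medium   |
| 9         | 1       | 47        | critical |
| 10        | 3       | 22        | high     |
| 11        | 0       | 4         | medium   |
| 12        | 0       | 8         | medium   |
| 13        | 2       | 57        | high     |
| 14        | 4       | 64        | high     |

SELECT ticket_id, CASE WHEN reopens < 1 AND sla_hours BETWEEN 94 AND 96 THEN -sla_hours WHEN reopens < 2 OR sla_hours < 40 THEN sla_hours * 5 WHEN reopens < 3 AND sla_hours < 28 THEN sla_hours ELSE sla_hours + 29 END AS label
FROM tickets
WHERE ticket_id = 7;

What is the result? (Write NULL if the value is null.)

ticket_id = 7: reopens=2, sla_hours=31, severity=critical.
reopens < 1 AND sla_hours BETWEEN 94 AND 96 → false
reopens < 2 OR sla_hours < 40 → true → 155

155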